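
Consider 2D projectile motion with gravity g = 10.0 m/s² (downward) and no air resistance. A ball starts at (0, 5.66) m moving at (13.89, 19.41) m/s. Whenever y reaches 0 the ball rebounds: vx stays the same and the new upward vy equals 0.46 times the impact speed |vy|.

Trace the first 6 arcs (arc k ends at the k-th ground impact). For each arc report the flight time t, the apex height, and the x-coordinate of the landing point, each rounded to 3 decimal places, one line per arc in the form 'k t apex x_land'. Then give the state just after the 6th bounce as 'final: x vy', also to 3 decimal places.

1 4.154 24.497 57.706
2 2.036 5.184 85.991
3 0.937 1.097 99.003
4 0.431 0.232 104.988
5 0.198 0.049 107.741
6 0.091 0.010 109.008
final: 109.008 0.210

Arc 1: start y=5.660, vy=19.410 → t=4.154, apex=24.497, x_land=57.706, impact vy=-22.135
  bounce: vy ← 0.46·22.135 = 10.182
Arc 2: start y=0.000, vy=10.182 → t=2.036, apex=5.184, x_land=85.991, impact vy=-10.182
  bounce: vy ← 0.46·10.182 = 4.684
Arc 3: start y=0.000, vy=4.684 → t=0.937, apex=1.097, x_land=99.003, impact vy=-4.684
  bounce: vy ← 0.46·4.684 = 2.155
Arc 4: start y=0.000, vy=2.155 → t=0.431, apex=0.232, x_land=104.988, impact vy=-2.155
  bounce: vy ← 0.46·2.155 = 0.991
Arc 5: start y=0.000, vy=0.991 → t=0.198, apex=0.049, x_land=107.741, impact vy=-0.991
  bounce: vy ← 0.46·0.991 = 0.456
Arc 6: start y=0.000, vy=0.456 → t=0.091, apex=0.010, x_land=109.008, impact vy=-0.456
  bounce: vy ← 0.46·0.456 = 0.210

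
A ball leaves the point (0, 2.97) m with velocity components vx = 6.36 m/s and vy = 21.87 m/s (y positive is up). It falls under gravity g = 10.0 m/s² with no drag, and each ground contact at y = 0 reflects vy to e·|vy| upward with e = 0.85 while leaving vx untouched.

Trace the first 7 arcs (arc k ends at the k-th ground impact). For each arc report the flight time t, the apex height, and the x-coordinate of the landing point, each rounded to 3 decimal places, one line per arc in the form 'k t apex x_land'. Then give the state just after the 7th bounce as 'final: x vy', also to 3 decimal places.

Arc 1: start y=2.970, vy=21.870 → t=4.506, apex=26.885, x_land=28.657, impact vy=-23.188
  bounce: vy ← 0.85·23.188 = 19.710
Arc 2: start y=0.000, vy=19.710 → t=3.942, apex=19.424, x_land=53.728, impact vy=-19.710
  bounce: vy ← 0.85·19.710 = 16.754
Arc 3: start y=0.000, vy=16.754 → t=3.351, apex=14.034, x_land=75.039, impact vy=-16.754
  bounce: vy ← 0.85·16.754 = 14.241
Arc 4: start y=0.000, vy=14.241 → t=2.848, apex=10.140, x_land=93.153, impact vy=-14.241
  bounce: vy ← 0.85·14.241 = 12.104
Arc 5: start y=0.000, vy=12.104 → t=2.421, apex=7.326, x_land=108.550, impact vy=-12.104
  bounce: vy ← 0.85·12.104 = 10.289
Arc 6: start y=0.000, vy=10.289 → t=2.058, apex=5.293, x_land=121.637, impact vy=-10.289
  bounce: vy ← 0.85·10.289 = 8.745
Arc 7: start y=0.000, vy=8.745 → t=1.749, apex=3.824, x_land=132.761, impact vy=-8.745
  bounce: vy ← 0.85·8.745 = 7.434

1 4.506 26.885 28.657
2 3.942 19.424 53.728
3 3.351 14.034 75.039
4 2.848 10.140 93.153
5 2.421 7.326 108.550
6 2.058 5.293 121.637
7 1.749 3.824 132.761
final: 132.761 7.434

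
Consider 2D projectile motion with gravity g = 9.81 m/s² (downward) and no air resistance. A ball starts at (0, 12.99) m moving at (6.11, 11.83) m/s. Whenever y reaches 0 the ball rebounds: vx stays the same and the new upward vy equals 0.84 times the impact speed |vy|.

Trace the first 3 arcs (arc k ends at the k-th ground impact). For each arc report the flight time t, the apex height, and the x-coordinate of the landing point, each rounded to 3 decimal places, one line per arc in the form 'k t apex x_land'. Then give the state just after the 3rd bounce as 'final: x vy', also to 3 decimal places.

Arc 1: start y=12.990, vy=11.830 → t=3.231, apex=20.123, x_land=19.744, impact vy=-19.870
  bounce: vy ← 0.84·19.870 = 16.691
Arc 2: start y=0.000, vy=16.691 → t=3.403, apex=14.199, x_land=40.535, impact vy=-16.691
  bounce: vy ← 0.84·16.691 = 14.020
Arc 3: start y=0.000, vy=14.020 → t=2.858, apex=10.019, x_land=57.999, impact vy=-14.020
  bounce: vy ← 0.84·14.020 = 11.777

1 3.231 20.123 19.744
2 3.403 14.199 40.535
3 2.858 10.019 57.999
final: 57.999 11.777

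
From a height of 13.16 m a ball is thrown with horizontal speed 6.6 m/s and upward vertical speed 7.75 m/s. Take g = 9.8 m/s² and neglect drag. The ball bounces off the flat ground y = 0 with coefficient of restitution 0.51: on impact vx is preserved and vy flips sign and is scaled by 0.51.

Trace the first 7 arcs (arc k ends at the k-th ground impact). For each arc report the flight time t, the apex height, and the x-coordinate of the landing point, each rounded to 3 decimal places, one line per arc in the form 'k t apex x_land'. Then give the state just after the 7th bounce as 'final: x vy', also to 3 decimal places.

1 2.610 16.224 17.229
2 1.856 4.220 29.479
3 0.947 1.098 35.726
4 0.483 0.285 38.912
5 0.246 0.074 40.537
6 0.126 0.019 41.366
7 0.064 0.005 41.789
final: 41.789 0.160

Arc 1: start y=13.160, vy=7.750 → t=2.610, apex=16.224, x_land=17.229, impact vy=-17.833
  bounce: vy ← 0.51·17.833 = 9.095
Arc 2: start y=0.000, vy=9.095 → t=1.856, apex=4.220, x_land=29.479, impact vy=-9.095
  bounce: vy ← 0.51·9.095 = 4.638
Arc 3: start y=0.000, vy=4.638 → t=0.947, apex=1.098, x_land=35.726, impact vy=-4.638
  bounce: vy ← 0.51·4.638 = 2.366
Arc 4: start y=0.000, vy=2.366 → t=0.483, apex=0.285, x_land=38.912, impact vy=-2.366
  bounce: vy ← 0.51·2.366 = 1.206
Arc 5: start y=0.000, vy=1.206 → t=0.246, apex=0.074, x_land=40.537, impact vy=-1.206
  bounce: vy ← 0.51·1.206 = 0.615
Arc 6: start y=0.000, vy=0.615 → t=0.126, apex=0.019, x_land=41.366, impact vy=-0.615
  bounce: vy ← 0.51·0.615 = 0.314
Arc 7: start y=0.000, vy=0.314 → t=0.064, apex=0.005, x_land=41.789, impact vy=-0.314
  bounce: vy ← 0.51·0.314 = 0.160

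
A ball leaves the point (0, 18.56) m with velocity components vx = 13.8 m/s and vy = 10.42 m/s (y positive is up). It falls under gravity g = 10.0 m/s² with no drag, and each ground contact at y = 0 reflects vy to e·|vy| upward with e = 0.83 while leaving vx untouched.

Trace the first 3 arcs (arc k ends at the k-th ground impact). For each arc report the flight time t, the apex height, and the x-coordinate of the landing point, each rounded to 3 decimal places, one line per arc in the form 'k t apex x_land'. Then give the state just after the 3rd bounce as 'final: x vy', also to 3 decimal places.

1 3.232 23.989 44.607
2 3.636 16.526 94.784
3 3.018 11.385 136.431
final: 136.431 12.524

Arc 1: start y=18.560, vy=10.420 → t=3.232, apex=23.989, x_land=44.607, impact vy=-21.904
  bounce: vy ← 0.83·21.904 = 18.180
Arc 2: start y=0.000, vy=18.180 → t=3.636, apex=16.526, x_land=94.784, impact vy=-18.180
  bounce: vy ← 0.83·18.180 = 15.090
Arc 3: start y=0.000, vy=15.090 → t=3.018, apex=11.385, x_land=136.431, impact vy=-15.090
  bounce: vy ← 0.83·15.090 = 12.524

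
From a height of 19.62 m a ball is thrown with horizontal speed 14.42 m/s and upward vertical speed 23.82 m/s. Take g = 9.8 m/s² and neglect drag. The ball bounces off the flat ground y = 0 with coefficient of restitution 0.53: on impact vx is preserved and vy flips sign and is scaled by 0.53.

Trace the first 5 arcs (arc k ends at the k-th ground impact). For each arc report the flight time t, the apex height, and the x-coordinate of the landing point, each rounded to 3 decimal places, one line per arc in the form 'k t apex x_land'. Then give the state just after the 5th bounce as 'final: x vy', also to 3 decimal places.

Arc 1: start y=19.620, vy=23.820 → t=5.579, apex=48.569, x_land=80.448, impact vy=-30.854
  bounce: vy ← 0.53·30.854 = 16.352
Arc 2: start y=0.000, vy=16.352 → t=3.337, apex=13.643, x_land=128.571, impact vy=-16.352
  bounce: vy ← 0.53·16.352 = 8.667
Arc 3: start y=0.000, vy=8.667 → t=1.769, apex=3.832, x_land=154.076, impact vy=-8.667
  bounce: vy ← 0.53·8.667 = 4.593
Arc 4: start y=0.000, vy=4.593 → t=0.937, apex=1.076, x_land=167.594, impact vy=-4.593
  bounce: vy ← 0.53·4.593 = 2.434
Arc 5: start y=0.000, vy=2.434 → t=0.497, apex=0.302, x_land=174.758, impact vy=-2.434
  bounce: vy ← 0.53·2.434 = 1.290

1 5.579 48.569 80.448
2 3.337 13.643 128.571
3 1.769 3.832 154.076
4 0.937 1.076 167.594
5 0.497 0.302 174.758
final: 174.758 1.290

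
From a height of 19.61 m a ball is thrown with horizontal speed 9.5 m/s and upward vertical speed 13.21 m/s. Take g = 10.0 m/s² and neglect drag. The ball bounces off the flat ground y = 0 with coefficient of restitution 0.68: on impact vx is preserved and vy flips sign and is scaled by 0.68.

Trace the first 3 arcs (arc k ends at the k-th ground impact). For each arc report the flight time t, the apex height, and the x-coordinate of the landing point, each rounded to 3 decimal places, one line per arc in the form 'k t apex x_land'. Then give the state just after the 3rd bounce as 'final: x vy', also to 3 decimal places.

1 3.702 28.335 35.165
2 3.238 13.102 65.922
3 2.202 6.058 86.836
final: 86.836 7.485

Arc 1: start y=19.610, vy=13.210 → t=3.702, apex=28.335, x_land=35.165, impact vy=-23.806
  bounce: vy ← 0.68·23.806 = 16.188
Arc 2: start y=0.000, vy=16.188 → t=3.238, apex=13.102, x_land=65.922, impact vy=-16.188
  bounce: vy ← 0.68·16.188 = 11.008
Arc 3: start y=0.000, vy=11.008 → t=2.202, apex=6.058, x_land=86.836, impact vy=-11.008
  bounce: vy ← 0.68·11.008 = 7.485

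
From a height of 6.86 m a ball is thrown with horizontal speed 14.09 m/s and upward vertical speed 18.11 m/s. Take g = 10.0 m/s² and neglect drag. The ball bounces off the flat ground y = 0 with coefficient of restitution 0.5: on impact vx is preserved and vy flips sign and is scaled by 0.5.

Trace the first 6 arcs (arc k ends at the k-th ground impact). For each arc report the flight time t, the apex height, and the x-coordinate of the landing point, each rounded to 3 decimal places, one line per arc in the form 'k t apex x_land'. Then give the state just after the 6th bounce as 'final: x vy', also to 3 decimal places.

Arc 1: start y=6.860, vy=18.110 → t=3.968, apex=23.259, x_land=55.906, impact vy=-21.568
  bounce: vy ← 0.5·21.568 = 10.784
Arc 2: start y=0.000, vy=10.784 → t=2.157, apex=5.815, x_land=86.295, impact vy=-10.784
  bounce: vy ← 0.5·10.784 = 5.392
Arc 3: start y=0.000, vy=5.392 → t=1.078, apex=1.454, x_land=101.490, impact vy=-5.392
  bounce: vy ← 0.5·5.392 = 2.696
Arc 4: start y=0.000, vy=2.696 → t=0.539, apex=0.363, x_land=109.087, impact vy=-2.696
  bounce: vy ← 0.5·2.696 = 1.348
Arc 5: start y=0.000, vy=1.348 → t=0.270, apex=0.091, x_land=112.886, impact vy=-1.348
  bounce: vy ← 0.5·1.348 = 0.674
Arc 6: start y=0.000, vy=0.674 → t=0.135, apex=0.023, x_land=114.785, impact vy=-0.674
  bounce: vy ← 0.5·0.674 = 0.337

1 3.968 23.259 55.906
2 2.157 5.815 86.295
3 1.078 1.454 101.490
4 0.539 0.363 109.087
5 0.270 0.091 112.886
6 0.135 0.023 114.785
final: 114.785 0.337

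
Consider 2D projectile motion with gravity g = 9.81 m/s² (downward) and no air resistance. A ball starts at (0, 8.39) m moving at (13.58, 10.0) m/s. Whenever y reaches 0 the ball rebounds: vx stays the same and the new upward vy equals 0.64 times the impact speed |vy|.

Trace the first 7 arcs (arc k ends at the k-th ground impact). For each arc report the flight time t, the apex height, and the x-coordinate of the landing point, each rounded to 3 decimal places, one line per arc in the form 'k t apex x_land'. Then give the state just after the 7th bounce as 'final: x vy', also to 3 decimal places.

1 2.678 13.487 36.361
2 2.122 5.524 65.185
3 1.358 2.263 83.632
4 0.869 0.927 95.438
5 0.556 0.380 102.994
6 0.356 0.155 107.829
7 0.228 0.064 110.924
final: 110.924 0.715

Arc 1: start y=8.390, vy=10.000 → t=2.678, apex=13.487, x_land=36.361, impact vy=-16.267
  bounce: vy ← 0.64·16.267 = 10.411
Arc 2: start y=0.000, vy=10.411 → t=2.122, apex=5.524, x_land=65.185, impact vy=-10.411
  bounce: vy ← 0.64·10.411 = 6.663
Arc 3: start y=0.000, vy=6.663 → t=1.358, apex=2.263, x_land=83.632, impact vy=-6.663
  bounce: vy ← 0.64·6.663 = 4.264
Arc 4: start y=0.000, vy=4.264 → t=0.869, apex=0.927, x_land=95.438, impact vy=-4.264
  bounce: vy ← 0.64·4.264 = 2.729
Arc 5: start y=0.000, vy=2.729 → t=0.556, apex=0.380, x_land=102.994, impact vy=-2.729
  bounce: vy ← 0.64·2.729 = 1.747
Arc 6: start y=0.000, vy=1.747 → t=0.356, apex=0.155, x_land=107.829, impact vy=-1.747
  bounce: vy ← 0.64·1.747 = 1.118
Arc 7: start y=0.000, vy=1.118 → t=0.228, apex=0.064, x_land=110.924, impact vy=-1.118
  bounce: vy ← 0.64·1.118 = 0.715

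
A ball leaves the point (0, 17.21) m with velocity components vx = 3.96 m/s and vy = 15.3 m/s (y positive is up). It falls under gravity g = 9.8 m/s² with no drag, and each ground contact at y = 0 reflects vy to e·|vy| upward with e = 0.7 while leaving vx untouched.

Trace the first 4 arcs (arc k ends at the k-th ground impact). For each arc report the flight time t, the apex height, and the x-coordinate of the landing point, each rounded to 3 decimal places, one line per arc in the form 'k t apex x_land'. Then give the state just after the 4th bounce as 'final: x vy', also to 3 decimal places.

1 4.000 29.153 15.842
2 3.415 14.285 29.365
3 2.390 7.000 38.831
4 1.673 3.430 45.457
final: 45.457 5.739

Arc 1: start y=17.210, vy=15.300 → t=4.000, apex=29.153, x_land=15.842, impact vy=-23.904
  bounce: vy ← 0.7·23.904 = 16.733
Arc 2: start y=0.000, vy=16.733 → t=3.415, apex=14.285, x_land=29.365, impact vy=-16.733
  bounce: vy ← 0.7·16.733 = 11.713
Arc 3: start y=0.000, vy=11.713 → t=2.390, apex=7.000, x_land=38.831, impact vy=-11.713
  bounce: vy ← 0.7·11.713 = 8.199
Arc 4: start y=0.000, vy=8.199 → t=1.673, apex=3.430, x_land=45.457, impact vy=-8.199
  bounce: vy ← 0.7·8.199 = 5.739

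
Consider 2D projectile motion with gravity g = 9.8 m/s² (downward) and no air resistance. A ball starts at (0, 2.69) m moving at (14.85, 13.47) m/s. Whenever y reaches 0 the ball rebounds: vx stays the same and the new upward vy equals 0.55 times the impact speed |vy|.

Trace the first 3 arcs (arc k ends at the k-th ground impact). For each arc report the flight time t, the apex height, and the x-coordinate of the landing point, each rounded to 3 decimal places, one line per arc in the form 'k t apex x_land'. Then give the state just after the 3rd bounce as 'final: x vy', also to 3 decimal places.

1 2.936 11.947 43.599
2 1.718 3.614 69.106
3 0.945 1.093 83.134
final: 83.134 2.546

Arc 1: start y=2.690, vy=13.470 → t=2.936, apex=11.947, x_land=43.599, impact vy=-15.302
  bounce: vy ← 0.55·15.302 = 8.416
Arc 2: start y=0.000, vy=8.416 → t=1.718, apex=3.614, x_land=69.106, impact vy=-8.416
  bounce: vy ← 0.55·8.416 = 4.629
Arc 3: start y=0.000, vy=4.629 → t=0.945, apex=1.093, x_land=83.134, impact vy=-4.629
  bounce: vy ← 0.55·4.629 = 2.546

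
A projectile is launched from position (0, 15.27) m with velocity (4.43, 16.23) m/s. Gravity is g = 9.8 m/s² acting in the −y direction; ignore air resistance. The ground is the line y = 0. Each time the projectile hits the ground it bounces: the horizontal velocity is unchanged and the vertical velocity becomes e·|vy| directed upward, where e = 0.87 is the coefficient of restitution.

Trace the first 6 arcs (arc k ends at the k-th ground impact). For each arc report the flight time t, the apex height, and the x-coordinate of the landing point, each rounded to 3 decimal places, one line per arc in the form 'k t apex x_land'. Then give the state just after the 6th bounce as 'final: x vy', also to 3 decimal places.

Arc 1: start y=15.270, vy=16.230 → t=4.077, apex=28.709, x_land=18.060, impact vy=-23.721
  bounce: vy ← 0.87·23.721 = 20.638
Arc 2: start y=0.000, vy=20.638 → t=4.212, apex=21.730, x_land=36.718, impact vy=-20.638
  bounce: vy ← 0.87·20.638 = 17.955
Arc 3: start y=0.000, vy=17.955 → t=3.664, apex=16.448, x_land=52.950, impact vy=-17.955
  bounce: vy ← 0.87·17.955 = 15.621
Arc 4: start y=0.000, vy=15.621 → t=3.188, apex=12.449, x_land=67.073, impact vy=-15.621
  bounce: vy ← 0.87·15.621 = 13.590
Arc 5: start y=0.000, vy=13.590 → t=2.773, apex=9.423, x_land=79.359, impact vy=-13.590
  bounce: vy ← 0.87·13.590 = 11.823
Arc 6: start y=0.000, vy=11.823 → t=2.413, apex=7.132, x_land=90.048, impact vy=-11.823
  bounce: vy ← 0.87·11.823 = 10.286

1 4.077 28.709 18.060
2 4.212 21.730 36.718
3 3.664 16.448 52.950
4 3.188 12.449 67.073
5 2.773 9.423 79.359
6 2.413 7.132 90.048
final: 90.048 10.286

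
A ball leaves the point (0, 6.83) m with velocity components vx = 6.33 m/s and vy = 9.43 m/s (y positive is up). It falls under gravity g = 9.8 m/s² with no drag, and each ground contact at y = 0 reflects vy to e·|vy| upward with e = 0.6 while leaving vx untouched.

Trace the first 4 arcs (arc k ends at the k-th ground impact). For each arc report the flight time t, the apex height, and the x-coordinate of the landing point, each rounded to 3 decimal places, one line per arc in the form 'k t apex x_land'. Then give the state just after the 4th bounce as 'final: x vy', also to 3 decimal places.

1 2.485 11.367 15.732
2 1.828 4.092 27.302
3 1.097 1.473 34.243
4 0.658 0.530 38.408
final: 38.408 1.934

Arc 1: start y=6.830, vy=9.430 → t=2.485, apex=11.367, x_land=15.732, impact vy=-14.926
  bounce: vy ← 0.6·14.926 = 8.956
Arc 2: start y=0.000, vy=8.956 → t=1.828, apex=4.092, x_land=27.302, impact vy=-8.956
  bounce: vy ← 0.6·8.956 = 5.373
Arc 3: start y=0.000, vy=5.373 → t=1.097, apex=1.473, x_land=34.243, impact vy=-5.373
  bounce: vy ← 0.6·5.373 = 3.224
Arc 4: start y=0.000, vy=3.224 → t=0.658, apex=0.530, x_land=38.408, impact vy=-3.224
  bounce: vy ← 0.6·3.224 = 1.934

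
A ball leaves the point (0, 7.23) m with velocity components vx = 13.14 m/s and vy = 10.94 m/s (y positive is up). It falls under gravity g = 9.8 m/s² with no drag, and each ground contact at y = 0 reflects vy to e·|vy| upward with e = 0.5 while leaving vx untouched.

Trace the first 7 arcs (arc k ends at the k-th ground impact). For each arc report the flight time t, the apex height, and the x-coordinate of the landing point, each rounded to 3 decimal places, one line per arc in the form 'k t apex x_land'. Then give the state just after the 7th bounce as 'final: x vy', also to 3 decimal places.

Arc 1: start y=7.230, vy=10.940 → t=2.766, apex=13.336, x_land=36.346, impact vy=-16.168
  bounce: vy ← 0.5·16.168 = 8.084
Arc 2: start y=0.000, vy=8.084 → t=1.650, apex=3.334, x_land=58.024, impact vy=-8.084
  bounce: vy ← 0.5·8.084 = 4.042
Arc 3: start y=0.000, vy=4.042 → t=0.825, apex=0.834, x_land=68.863, impact vy=-4.042
  bounce: vy ← 0.5·4.042 = 2.021
Arc 4: start y=0.000, vy=2.021 → t=0.412, apex=0.208, x_land=74.282, impact vy=-2.021
  bounce: vy ← 0.5·2.021 = 1.010
Arc 5: start y=0.000, vy=1.010 → t=0.206, apex=0.052, x_land=76.992, impact vy=-1.010
  bounce: vy ← 0.5·1.010 = 0.505
Arc 6: start y=0.000, vy=0.505 → t=0.103, apex=0.013, x_land=78.347, impact vy=-0.505
  bounce: vy ← 0.5·0.505 = 0.253
Arc 7: start y=0.000, vy=0.253 → t=0.052, apex=0.003, x_land=79.024, impact vy=-0.253
  bounce: vy ← 0.5·0.253 = 0.126

1 2.766 13.336 36.346
2 1.650 3.334 58.024
3 0.825 0.834 68.863
4 0.412 0.208 74.282
5 0.206 0.052 76.992
6 0.103 0.013 78.347
7 0.052 0.003 79.024
final: 79.024 0.126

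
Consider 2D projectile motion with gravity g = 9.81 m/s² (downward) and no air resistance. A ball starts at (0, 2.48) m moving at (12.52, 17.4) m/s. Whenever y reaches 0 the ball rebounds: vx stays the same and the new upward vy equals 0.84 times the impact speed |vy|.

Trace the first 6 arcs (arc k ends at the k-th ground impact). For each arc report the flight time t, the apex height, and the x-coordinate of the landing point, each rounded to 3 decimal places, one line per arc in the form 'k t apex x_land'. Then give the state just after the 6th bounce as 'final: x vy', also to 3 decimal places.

Arc 1: start y=2.480, vy=17.400 → t=3.685, apex=17.911, x_land=46.131, impact vy=-18.746
  bounce: vy ← 0.84·18.746 = 15.747
Arc 2: start y=0.000, vy=15.747 → t=3.210, apex=12.638, x_land=86.325, impact vy=-15.747
  bounce: vy ← 0.84·15.747 = 13.227
Arc 3: start y=0.000, vy=13.227 → t=2.697, apex=8.917, x_land=120.088, impact vy=-13.227
  bounce: vy ← 0.84·13.227 = 11.111
Arc 4: start y=0.000, vy=11.111 → t=2.265, apex=6.292, x_land=148.448, impact vy=-11.111
  bounce: vy ← 0.84·11.111 = 9.333
Arc 5: start y=0.000, vy=9.333 → t=1.903, apex=4.440, x_land=172.271, impact vy=-9.333
  bounce: vy ← 0.84·9.333 = 7.840
Arc 6: start y=0.000, vy=7.840 → t=1.598, apex=3.133, x_land=192.282, impact vy=-7.840
  bounce: vy ← 0.84·7.840 = 6.585

1 3.685 17.911 46.131
2 3.210 12.638 86.325
3 2.697 8.917 120.088
4 2.265 6.292 148.448
5 1.903 4.440 172.271
6 1.598 3.133 192.282
final: 192.282 6.585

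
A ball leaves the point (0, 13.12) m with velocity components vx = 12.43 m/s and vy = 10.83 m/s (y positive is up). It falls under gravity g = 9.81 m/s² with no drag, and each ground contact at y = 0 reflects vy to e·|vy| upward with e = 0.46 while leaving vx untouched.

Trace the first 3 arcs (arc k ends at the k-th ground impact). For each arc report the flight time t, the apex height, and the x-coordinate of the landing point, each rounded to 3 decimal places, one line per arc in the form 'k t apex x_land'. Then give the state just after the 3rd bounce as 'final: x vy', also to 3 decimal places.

Arc 1: start y=13.120, vy=10.830 → t=3.077, apex=19.098, x_land=38.249, impact vy=-19.357
  bounce: vy ← 0.46·19.357 = 8.904
Arc 2: start y=0.000, vy=8.904 → t=1.815, apex=4.041, x_land=60.814, impact vy=-8.904
  bounce: vy ← 0.46·8.904 = 4.096
Arc 3: start y=0.000, vy=4.096 → t=0.835, apex=0.855, x_land=71.194, impact vy=-4.096
  bounce: vy ← 0.46·4.096 = 1.884

1 3.077 19.098 38.249
2 1.815 4.041 60.814
3 0.835 0.855 71.194
final: 71.194 1.884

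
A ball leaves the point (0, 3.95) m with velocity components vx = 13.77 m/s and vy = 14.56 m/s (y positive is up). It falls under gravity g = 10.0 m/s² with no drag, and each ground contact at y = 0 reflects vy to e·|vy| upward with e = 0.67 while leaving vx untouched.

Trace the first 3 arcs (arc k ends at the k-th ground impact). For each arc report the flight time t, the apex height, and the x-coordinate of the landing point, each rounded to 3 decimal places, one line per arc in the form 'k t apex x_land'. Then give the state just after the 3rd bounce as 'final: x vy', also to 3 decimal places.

1 3.162 14.550 43.539
2 2.286 6.531 75.015
3 1.532 2.932 96.104
final: 96.104 5.131

Arc 1: start y=3.950, vy=14.560 → t=3.162, apex=14.550, x_land=43.539, impact vy=-17.059
  bounce: vy ← 0.67·17.059 = 11.429
Arc 2: start y=0.000, vy=11.429 → t=2.286, apex=6.531, x_land=75.015, impact vy=-11.429
  bounce: vy ← 0.67·11.429 = 7.658
Arc 3: start y=0.000, vy=7.658 → t=1.532, apex=2.932, x_land=96.104, impact vy=-7.658
  bounce: vy ← 0.67·7.658 = 5.131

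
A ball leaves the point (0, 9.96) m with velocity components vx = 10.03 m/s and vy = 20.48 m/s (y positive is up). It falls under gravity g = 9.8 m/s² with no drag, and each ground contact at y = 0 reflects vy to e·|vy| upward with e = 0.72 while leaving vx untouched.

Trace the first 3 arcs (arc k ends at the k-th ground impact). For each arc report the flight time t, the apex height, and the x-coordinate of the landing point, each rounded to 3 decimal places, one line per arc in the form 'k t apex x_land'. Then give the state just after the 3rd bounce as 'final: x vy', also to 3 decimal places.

Arc 1: start y=9.960, vy=20.480 → t=4.620, apex=31.360, x_land=46.335, impact vy=-24.792
  bounce: vy ← 0.72·24.792 = 17.850
Arc 2: start y=0.000, vy=17.850 → t=3.643, apex=16.257, x_land=82.873, impact vy=-17.850
  bounce: vy ← 0.72·17.850 = 12.852
Arc 3: start y=0.000, vy=12.852 → t=2.623, apex=8.428, x_land=109.181, impact vy=-12.852
  bounce: vy ← 0.72·12.852 = 9.254

1 4.620 31.360 46.335
2 3.643 16.257 82.873
3 2.623 8.428 109.181
final: 109.181 9.254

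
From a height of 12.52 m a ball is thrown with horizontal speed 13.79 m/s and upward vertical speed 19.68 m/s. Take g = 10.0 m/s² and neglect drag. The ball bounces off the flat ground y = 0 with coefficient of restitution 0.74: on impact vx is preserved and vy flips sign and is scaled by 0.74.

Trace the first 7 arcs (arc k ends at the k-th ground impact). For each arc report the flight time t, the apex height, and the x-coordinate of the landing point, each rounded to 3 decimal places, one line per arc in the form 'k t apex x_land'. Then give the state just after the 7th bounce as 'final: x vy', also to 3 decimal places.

Arc 1: start y=12.520, vy=19.680 → t=4.493, apex=31.885, x_land=61.962, impact vy=-25.253
  bounce: vy ← 0.74·25.253 = 18.687
Arc 2: start y=0.000, vy=18.687 → t=3.737, apex=17.460, x_land=113.501, impact vy=-18.687
  bounce: vy ← 0.74·18.687 = 13.828
Arc 3: start y=0.000, vy=13.828 → t=2.766, apex=9.561, x_land=151.640, impact vy=-13.828
  bounce: vy ← 0.74·13.828 = 10.233
Arc 4: start y=0.000, vy=10.233 → t=2.047, apex=5.236, x_land=179.863, impact vy=-10.233
  bounce: vy ← 0.74·10.233 = 7.572
Arc 5: start y=0.000, vy=7.572 → t=1.514, apex=2.867, x_land=200.747, impact vy=-7.572
  bounce: vy ← 0.74·7.572 = 5.604
Arc 6: start y=0.000, vy=5.604 → t=1.121, apex=1.570, x_land=216.202, impact vy=-5.604
  bounce: vy ← 0.74·5.604 = 4.147
Arc 7: start y=0.000, vy=4.147 → t=0.829, apex=0.860, x_land=227.639, impact vy=-4.147
  bounce: vy ← 0.74·4.147 = 3.069

1 4.493 31.885 61.962
2 3.737 17.460 113.501
3 2.766 9.561 151.640
4 2.047 5.236 179.863
5 1.514 2.867 200.747
6 1.121 1.570 216.202
7 0.829 0.860 227.639
final: 227.639 3.069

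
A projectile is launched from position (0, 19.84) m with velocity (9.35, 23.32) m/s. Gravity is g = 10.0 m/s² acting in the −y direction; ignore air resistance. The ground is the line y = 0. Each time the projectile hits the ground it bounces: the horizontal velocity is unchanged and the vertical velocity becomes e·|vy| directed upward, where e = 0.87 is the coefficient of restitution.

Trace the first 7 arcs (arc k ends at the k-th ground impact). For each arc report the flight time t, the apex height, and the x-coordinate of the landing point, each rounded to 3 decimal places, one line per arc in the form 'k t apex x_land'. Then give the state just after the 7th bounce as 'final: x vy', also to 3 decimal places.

1 5.399 47.031 50.480
2 5.337 35.598 100.377
3 4.643 26.944 143.786
4 4.039 20.394 181.553
5 3.514 15.436 214.410
6 3.057 11.684 242.995
7 2.660 8.843 267.865
final: 267.865 11.570

Arc 1: start y=19.840, vy=23.320 → t=5.399, apex=47.031, x_land=50.480, impact vy=-30.670
  bounce: vy ← 0.87·30.670 = 26.683
Arc 2: start y=0.000, vy=26.683 → t=5.337, apex=35.598, x_land=100.377, impact vy=-26.683
  bounce: vy ← 0.87·26.683 = 23.214
Arc 3: start y=0.000, vy=23.214 → t=4.643, apex=26.944, x_land=143.786, impact vy=-23.214
  bounce: vy ← 0.87·23.214 = 20.196
Arc 4: start y=0.000, vy=20.196 → t=4.039, apex=20.394, x_land=181.553, impact vy=-20.196
  bounce: vy ← 0.87·20.196 = 17.571
Arc 5: start y=0.000, vy=17.571 → t=3.514, apex=15.436, x_land=214.410, impact vy=-17.571
  bounce: vy ← 0.87·17.571 = 15.286
Arc 6: start y=0.000, vy=15.286 → t=3.057, apex=11.684, x_land=242.995, impact vy=-15.286
  bounce: vy ← 0.87·15.286 = 13.299
Arc 7: start y=0.000, vy=13.299 → t=2.660, apex=8.843, x_land=267.865, impact vy=-13.299
  bounce: vy ← 0.87·13.299 = 11.570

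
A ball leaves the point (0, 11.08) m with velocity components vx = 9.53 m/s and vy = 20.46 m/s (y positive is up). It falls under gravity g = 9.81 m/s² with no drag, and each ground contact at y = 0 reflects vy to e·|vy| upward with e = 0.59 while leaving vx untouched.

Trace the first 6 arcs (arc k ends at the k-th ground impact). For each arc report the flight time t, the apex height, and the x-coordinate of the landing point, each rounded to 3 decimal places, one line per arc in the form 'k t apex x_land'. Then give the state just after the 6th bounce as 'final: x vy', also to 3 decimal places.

1 4.656 32.416 44.375
2 3.033 11.284 73.284
3 1.790 3.928 90.341
4 1.056 1.367 100.404
5 0.623 0.476 106.341
6 0.368 0.166 109.844
final: 109.844 1.064

Arc 1: start y=11.080, vy=20.460 → t=4.656, apex=32.416, x_land=44.375, impact vy=-25.219
  bounce: vy ← 0.59·25.219 = 14.879
Arc 2: start y=0.000, vy=14.879 → t=3.033, apex=11.284, x_land=73.284, impact vy=-14.879
  bounce: vy ← 0.59·14.879 = 8.779
Arc 3: start y=0.000, vy=8.779 → t=1.790, apex=3.928, x_land=90.341, impact vy=-8.779
  bounce: vy ← 0.59·8.779 = 5.179
Arc 4: start y=0.000, vy=5.179 → t=1.056, apex=1.367, x_land=100.404, impact vy=-5.179
  bounce: vy ← 0.59·5.179 = 3.056
Arc 5: start y=0.000, vy=3.056 → t=0.623, apex=0.476, x_land=106.341, impact vy=-3.056
  bounce: vy ← 0.59·3.056 = 1.803
Arc 6: start y=0.000, vy=1.803 → t=0.368, apex=0.166, x_land=109.844, impact vy=-1.803
  bounce: vy ← 0.59·1.803 = 1.064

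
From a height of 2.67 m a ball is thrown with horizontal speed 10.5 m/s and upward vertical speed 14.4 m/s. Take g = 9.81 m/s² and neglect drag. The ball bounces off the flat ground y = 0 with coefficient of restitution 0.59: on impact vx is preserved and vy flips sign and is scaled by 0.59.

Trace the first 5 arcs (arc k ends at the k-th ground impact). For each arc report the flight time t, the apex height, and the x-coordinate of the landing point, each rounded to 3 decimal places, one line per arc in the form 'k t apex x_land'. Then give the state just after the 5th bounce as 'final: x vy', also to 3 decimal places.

Arc 1: start y=2.670, vy=14.400 → t=3.111, apex=13.239, x_land=32.663, impact vy=-16.117
  bounce: vy ← 0.59·16.117 = 9.509
Arc 2: start y=0.000, vy=9.509 → t=1.939, apex=4.608, x_land=53.018, impact vy=-9.509
  bounce: vy ← 0.59·9.509 = 5.610
Arc 3: start y=0.000, vy=5.610 → t=1.144, apex=1.604, x_land=65.028, impact vy=-5.610
  bounce: vy ← 0.59·5.610 = 3.310
Arc 4: start y=0.000, vy=3.310 → t=0.675, apex=0.558, x_land=72.114, impact vy=-3.310
  bounce: vy ← 0.59·3.310 = 1.953
Arc 5: start y=0.000, vy=1.953 → t=0.398, apex=0.194, x_land=76.294, impact vy=-1.953
  bounce: vy ← 0.59·1.953 = 1.152

1 3.111 13.239 32.663
2 1.939 4.608 53.018
3 1.144 1.604 65.028
4 0.675 0.558 72.114
5 0.398 0.194 76.294
final: 76.294 1.152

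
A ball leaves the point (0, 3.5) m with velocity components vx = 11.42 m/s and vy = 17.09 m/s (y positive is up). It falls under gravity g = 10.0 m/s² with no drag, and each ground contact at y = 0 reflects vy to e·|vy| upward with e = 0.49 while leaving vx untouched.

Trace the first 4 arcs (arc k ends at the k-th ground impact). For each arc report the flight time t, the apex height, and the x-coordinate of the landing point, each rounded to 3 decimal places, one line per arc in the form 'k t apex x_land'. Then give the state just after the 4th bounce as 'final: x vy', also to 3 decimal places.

1 3.612 18.103 41.247
2 1.865 4.347 62.542
3 0.914 1.044 72.977
4 0.448 0.251 78.090
final: 78.090 1.097

Arc 1: start y=3.500, vy=17.090 → t=3.612, apex=18.103, x_land=41.247, impact vy=-19.028
  bounce: vy ← 0.49·19.028 = 9.324
Arc 2: start y=0.000, vy=9.324 → t=1.865, apex=4.347, x_land=62.542, impact vy=-9.324
  bounce: vy ← 0.49·9.324 = 4.569
Arc 3: start y=0.000, vy=4.569 → t=0.914, apex=1.044, x_land=72.977, impact vy=-4.569
  bounce: vy ← 0.49·4.569 = 2.239
Arc 4: start y=0.000, vy=2.239 → t=0.448, apex=0.251, x_land=78.090, impact vy=-2.239
  bounce: vy ← 0.49·2.239 = 1.097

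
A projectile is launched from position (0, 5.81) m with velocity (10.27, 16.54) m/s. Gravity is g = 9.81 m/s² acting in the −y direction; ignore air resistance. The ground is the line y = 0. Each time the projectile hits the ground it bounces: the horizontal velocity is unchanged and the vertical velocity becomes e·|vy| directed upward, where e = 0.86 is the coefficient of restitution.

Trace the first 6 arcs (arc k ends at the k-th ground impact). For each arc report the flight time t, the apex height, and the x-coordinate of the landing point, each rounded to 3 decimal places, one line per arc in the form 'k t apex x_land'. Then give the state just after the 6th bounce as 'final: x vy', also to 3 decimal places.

Arc 1: start y=5.810, vy=16.540 → t=3.693, apex=19.754, x_land=37.925, impact vy=-19.687
  bounce: vy ← 0.86·19.687 = 16.931
Arc 2: start y=0.000, vy=16.931 → t=3.452, apex=14.610, x_land=73.374, impact vy=-16.931
  bounce: vy ← 0.86·16.931 = 14.560
Arc 3: start y=0.000, vy=14.560 → t=2.968, apex=10.805, x_land=103.860, impact vy=-14.560
  bounce: vy ← 0.86·14.560 = 12.522
Arc 4: start y=0.000, vy=12.522 → t=2.553, apex=7.992, x_land=130.078, impact vy=-12.522
  bounce: vy ← 0.86·12.522 = 10.769
Arc 5: start y=0.000, vy=10.769 → t=2.195, apex=5.911, x_land=152.625, impact vy=-10.769
  bounce: vy ← 0.86·10.769 = 9.261
Arc 6: start y=0.000, vy=9.261 → t=1.888, apex=4.371, x_land=172.016, impact vy=-9.261
  bounce: vy ← 0.86·9.261 = 7.965

1 3.693 19.754 37.925
2 3.452 14.610 73.374
3 2.968 10.805 103.860
4 2.553 7.992 130.078
5 2.195 5.911 152.625
6 1.888 4.371 172.016
final: 172.016 7.965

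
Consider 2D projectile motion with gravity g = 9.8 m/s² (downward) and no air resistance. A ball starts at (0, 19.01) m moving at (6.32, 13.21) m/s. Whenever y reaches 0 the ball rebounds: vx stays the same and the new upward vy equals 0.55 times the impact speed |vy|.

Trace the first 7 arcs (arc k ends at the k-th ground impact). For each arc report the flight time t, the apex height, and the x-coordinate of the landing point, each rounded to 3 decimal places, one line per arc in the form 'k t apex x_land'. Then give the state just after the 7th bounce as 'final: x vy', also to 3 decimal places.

1 3.735 27.913 23.603
2 2.625 8.444 40.196
3 1.444 2.554 49.322
4 0.794 0.773 54.341
5 0.437 0.234 57.102
6 0.240 0.071 58.620
7 0.132 0.021 59.455
final: 59.455 0.356

Arc 1: start y=19.010, vy=13.210 → t=3.735, apex=27.913, x_land=23.603, impact vy=-23.390
  bounce: vy ← 0.55·23.390 = 12.865
Arc 2: start y=0.000, vy=12.865 → t=2.625, apex=8.444, x_land=40.196, impact vy=-12.865
  bounce: vy ← 0.55·12.865 = 7.076
Arc 3: start y=0.000, vy=7.076 → t=1.444, apex=2.554, x_land=49.322, impact vy=-7.076
  bounce: vy ← 0.55·7.076 = 3.892
Arc 4: start y=0.000, vy=3.892 → t=0.794, apex=0.773, x_land=54.341, impact vy=-3.892
  bounce: vy ← 0.55·3.892 = 2.140
Arc 5: start y=0.000, vy=2.140 → t=0.437, apex=0.234, x_land=57.102, impact vy=-2.140
  bounce: vy ← 0.55·2.140 = 1.177
Arc 6: start y=0.000, vy=1.177 → t=0.240, apex=0.071, x_land=58.620, impact vy=-1.177
  bounce: vy ← 0.55·1.177 = 0.647
Arc 7: start y=0.000, vy=0.647 → t=0.132, apex=0.021, x_land=59.455, impact vy=-0.647
  bounce: vy ← 0.55·0.647 = 0.356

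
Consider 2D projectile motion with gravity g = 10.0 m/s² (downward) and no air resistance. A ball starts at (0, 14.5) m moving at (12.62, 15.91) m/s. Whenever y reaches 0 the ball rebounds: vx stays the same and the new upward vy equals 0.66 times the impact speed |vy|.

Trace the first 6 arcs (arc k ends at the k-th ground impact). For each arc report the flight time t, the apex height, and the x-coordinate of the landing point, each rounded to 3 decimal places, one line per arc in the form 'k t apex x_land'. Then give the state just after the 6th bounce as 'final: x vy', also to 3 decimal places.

1 3.922 27.156 49.489
2 3.076 11.829 88.312
3 2.030 5.153 113.935
4 1.340 2.245 130.846
5 0.884 0.978 142.007
6 0.584 0.426 149.374
final: 149.374 1.926

Arc 1: start y=14.500, vy=15.910 → t=3.922, apex=27.156, x_land=49.489, impact vy=-23.305
  bounce: vy ← 0.66·23.305 = 15.381
Arc 2: start y=0.000, vy=15.381 → t=3.076, apex=11.829, x_land=88.312, impact vy=-15.381
  bounce: vy ← 0.66·15.381 = 10.152
Arc 3: start y=0.000, vy=10.152 → t=2.030, apex=5.153, x_land=113.935, impact vy=-10.152
  bounce: vy ← 0.66·10.152 = 6.700
Arc 4: start y=0.000, vy=6.700 → t=1.340, apex=2.245, x_land=130.846, impact vy=-6.700
  bounce: vy ← 0.66·6.700 = 4.422
Arc 5: start y=0.000, vy=4.422 → t=0.884, apex=0.978, x_land=142.007, impact vy=-4.422
  bounce: vy ← 0.66·4.422 = 2.919
Arc 6: start y=0.000, vy=2.919 → t=0.584, apex=0.426, x_land=149.374, impact vy=-2.919
  bounce: vy ← 0.66·2.919 = 1.926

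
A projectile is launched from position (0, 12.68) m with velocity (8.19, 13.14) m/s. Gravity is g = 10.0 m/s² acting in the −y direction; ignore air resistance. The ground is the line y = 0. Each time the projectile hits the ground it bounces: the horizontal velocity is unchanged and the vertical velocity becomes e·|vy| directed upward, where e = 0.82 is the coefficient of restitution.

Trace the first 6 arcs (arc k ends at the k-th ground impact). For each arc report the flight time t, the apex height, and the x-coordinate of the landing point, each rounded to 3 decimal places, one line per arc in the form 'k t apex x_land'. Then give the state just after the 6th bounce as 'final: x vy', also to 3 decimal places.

Arc 1: start y=12.680, vy=13.140 → t=3.379, apex=21.313, x_land=27.671, impact vy=-20.646
  bounce: vy ← 0.82·20.646 = 16.930
Arc 2: start y=0.000, vy=16.930 → t=3.386, apex=14.331, x_land=55.402, impact vy=-16.930
  bounce: vy ← 0.82·16.930 = 13.882
Arc 3: start y=0.000, vy=13.882 → t=2.776, apex=9.636, x_land=78.141, impact vy=-13.882
  bounce: vy ← 0.82·13.882 = 11.384
Arc 4: start y=0.000, vy=11.384 → t=2.277, apex=6.479, x_land=96.787, impact vy=-11.384
  bounce: vy ← 0.82·11.384 = 9.335
Arc 5: start y=0.000, vy=9.335 → t=1.867, apex=4.357, x_land=112.077, impact vy=-9.335
  bounce: vy ← 0.82·9.335 = 7.654
Arc 6: start y=0.000, vy=7.654 → t=1.531, apex=2.929, x_land=124.615, impact vy=-7.654
  bounce: vy ← 0.82·7.654 = 6.277

1 3.379 21.313 27.671
2 3.386 14.331 55.402
3 2.776 9.636 78.141
4 2.277 6.479 96.787
5 1.867 4.357 112.077
6 1.531 2.929 124.615
final: 124.615 6.277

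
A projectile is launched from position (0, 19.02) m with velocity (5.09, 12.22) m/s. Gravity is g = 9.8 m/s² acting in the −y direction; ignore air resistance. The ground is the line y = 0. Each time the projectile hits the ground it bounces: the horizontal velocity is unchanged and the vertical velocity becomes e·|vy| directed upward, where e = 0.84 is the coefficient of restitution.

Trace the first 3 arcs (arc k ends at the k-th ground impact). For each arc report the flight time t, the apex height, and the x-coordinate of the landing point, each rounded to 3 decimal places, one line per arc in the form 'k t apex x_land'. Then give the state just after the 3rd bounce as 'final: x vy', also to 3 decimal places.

1 3.579 26.639 18.215
2 3.917 18.796 38.153
3 3.290 13.263 54.901
final: 54.901 13.543

Arc 1: start y=19.020, vy=12.220 → t=3.579, apex=26.639, x_land=18.215, impact vy=-22.850
  bounce: vy ← 0.84·22.850 = 19.194
Arc 2: start y=0.000, vy=19.194 → t=3.917, apex=18.796, x_land=38.153, impact vy=-19.194
  bounce: vy ← 0.84·19.194 = 16.123
Arc 3: start y=0.000, vy=16.123 → t=3.290, apex=13.263, x_land=54.901, impact vy=-16.123
  bounce: vy ← 0.84·16.123 = 13.543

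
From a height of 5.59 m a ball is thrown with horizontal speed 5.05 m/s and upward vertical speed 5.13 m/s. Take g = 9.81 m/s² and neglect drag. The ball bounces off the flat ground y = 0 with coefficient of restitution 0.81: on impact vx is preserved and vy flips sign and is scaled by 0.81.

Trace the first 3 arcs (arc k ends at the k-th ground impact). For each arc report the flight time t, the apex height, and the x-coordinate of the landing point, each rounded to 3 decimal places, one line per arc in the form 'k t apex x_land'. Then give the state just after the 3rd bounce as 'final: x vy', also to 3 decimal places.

Arc 1: start y=5.590, vy=5.130 → t=1.712, apex=6.931, x_land=8.644, impact vy=-11.662
  bounce: vy ← 0.81·11.662 = 9.446
Arc 2: start y=0.000, vy=9.446 → t=1.926, apex=4.548, x_land=18.369, impact vy=-9.446
  bounce: vy ← 0.81·9.446 = 7.651
Arc 3: start y=0.000, vy=7.651 → t=1.560, apex=2.984, x_land=26.246, impact vy=-7.651
  bounce: vy ← 0.81·7.651 = 6.197

1 1.712 6.931 8.644
2 1.926 4.548 18.369
3 1.560 2.984 26.246
final: 26.246 6.197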